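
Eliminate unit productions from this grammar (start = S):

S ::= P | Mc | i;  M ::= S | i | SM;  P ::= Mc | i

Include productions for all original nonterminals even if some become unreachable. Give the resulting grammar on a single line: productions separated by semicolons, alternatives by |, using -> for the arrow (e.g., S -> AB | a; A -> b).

Unit productions: M->S, S->P.
Unit pairs (A ⇒* B via units): (M,P), (M,S), (S,P).
S: inherits non-unit rules of {P, S} → Mc | i.
M: inherits non-unit rules of {M, P, S} → Mc | SM | i.
P: inherits non-unit rules of {P} → Mc | i.

S -> i | Mc; M -> i | Mc | SM; P -> i | Mc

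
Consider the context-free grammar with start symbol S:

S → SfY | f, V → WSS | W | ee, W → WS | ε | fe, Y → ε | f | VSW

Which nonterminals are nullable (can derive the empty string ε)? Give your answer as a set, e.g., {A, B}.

{V, W, Y}

Directly nullable (have an ε-rule): {W, Y}.
V is nullable via V -> W (every symbol on the right is already known nullable).
Not nullable: S — each has a terminal in every rule's right-hand side or depends on a non-nullable symbol.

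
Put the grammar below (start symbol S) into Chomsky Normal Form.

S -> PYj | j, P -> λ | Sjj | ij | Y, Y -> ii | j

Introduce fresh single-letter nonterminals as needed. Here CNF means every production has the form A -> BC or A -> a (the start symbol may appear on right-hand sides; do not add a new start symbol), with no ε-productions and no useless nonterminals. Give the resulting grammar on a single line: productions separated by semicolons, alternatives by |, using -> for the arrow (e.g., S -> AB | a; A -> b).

Nullable: {P}; after ε-elimination: S -> j | Yj | PYj; P -> Y | ij | Sjj; Y -> j | ii.
After unit-elimination: S -> j | Yj | PYj; P -> j | ii | ij | Sjj; Y -> j | ii.
TERM: introduce B -> i, A -> j and substitute in every rule of length ≥2.
BIN: P -> SAA becomes P -> SC, C -> AA; S -> PYA becomes S -> PD, D -> YA.

S -> j | PD | YA; A -> j; B -> i; C -> AA; D -> YA; P -> j | BA | BB | SC; Y -> j | BB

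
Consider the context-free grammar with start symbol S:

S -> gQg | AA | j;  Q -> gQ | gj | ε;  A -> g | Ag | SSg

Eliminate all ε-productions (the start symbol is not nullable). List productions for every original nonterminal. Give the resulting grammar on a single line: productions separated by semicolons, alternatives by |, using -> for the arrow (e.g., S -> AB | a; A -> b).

S -> j | AA | gg | gQg; A -> g | Ag | SSg; Q -> g | gQ | gj

Nullable set: {Q}.
S -> gQg: Q nullable, giving gQg | gg.
Drop Q -> ε.
Q -> gQ: Q nullable, giving g | gQ.
Unchanged (no nullable symbols): S -> AA; S -> j; A -> Ag; A -> SSg; A -> g; Q -> gj.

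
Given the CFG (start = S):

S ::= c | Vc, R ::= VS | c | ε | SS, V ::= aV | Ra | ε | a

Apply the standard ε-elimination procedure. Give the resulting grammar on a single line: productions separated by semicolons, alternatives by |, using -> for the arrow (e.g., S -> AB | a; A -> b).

S -> c | Vc; R -> S | c | SS | VS; V -> a | Ra | aV

Nullable set: {R, V}.
S -> Vc: V nullable, giving Vc | c.
Drop R -> ε.
R -> VS: V nullable, giving S | VS.
Drop V -> ε.
V -> Ra: R nullable, giving Ra | a.
V -> aV: V nullable, giving a | aV.
Unchanged (no nullable symbols): S -> c; R -> SS; R -> c; V -> a.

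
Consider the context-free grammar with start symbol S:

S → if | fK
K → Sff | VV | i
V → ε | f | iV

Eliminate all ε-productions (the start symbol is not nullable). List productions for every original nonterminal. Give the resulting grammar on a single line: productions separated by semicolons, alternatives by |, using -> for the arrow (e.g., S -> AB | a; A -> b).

Nullable set: {K, V}.
S -> fK: K nullable, giving f | fK.
K -> VV: V, V nullable, giving V | VV.
Drop V -> ε.
V -> iV: V nullable, giving i | iV.
Unchanged (no nullable symbols): S -> if; K -> Sff; K -> i; V -> f.

S -> f | fK | if; K -> V | i | VV | Sff; V -> f | i | iV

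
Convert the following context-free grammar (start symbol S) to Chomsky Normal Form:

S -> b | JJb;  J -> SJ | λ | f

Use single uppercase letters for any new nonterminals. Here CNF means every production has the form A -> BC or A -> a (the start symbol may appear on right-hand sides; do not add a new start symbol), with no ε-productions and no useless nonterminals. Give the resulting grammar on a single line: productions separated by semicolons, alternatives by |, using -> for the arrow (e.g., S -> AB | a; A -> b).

Nullable: {J}; after ε-elimination: S -> b | Jb | JJb; J -> S | f | SJ.
After unit-elimination: S -> b | Jb | JJb; J -> b | f | Jb | SJ | JJb.
TERM: introduce A -> b and substitute in every rule of length ≥2.
BIN: J -> JJA becomes J -> JB, B -> JA; S -> JJA becomes S -> JC, C -> JA.

S -> b | JA | JC; A -> b; B -> JA; C -> JA; J -> b | f | JA | JB | SJ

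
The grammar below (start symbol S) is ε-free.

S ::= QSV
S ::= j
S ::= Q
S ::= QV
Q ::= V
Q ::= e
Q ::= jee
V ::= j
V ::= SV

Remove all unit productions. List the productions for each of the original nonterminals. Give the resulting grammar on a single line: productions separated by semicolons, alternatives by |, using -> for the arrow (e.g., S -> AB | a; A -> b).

S -> e | j | QV | SV | QSV | jee; Q -> e | j | SV | jee; V -> j | SV

Unit productions: Q->V, S->Q.
Unit pairs (A ⇒* B via units): (Q,V), (S,Q), (S,V).
S: inherits non-unit rules of {Q, S, V} → QSV | QV | SV | e | j | jee.
Q: inherits non-unit rules of {Q, V} → SV | e | j | jee.
V: inherits non-unit rules of {V} → SV | j.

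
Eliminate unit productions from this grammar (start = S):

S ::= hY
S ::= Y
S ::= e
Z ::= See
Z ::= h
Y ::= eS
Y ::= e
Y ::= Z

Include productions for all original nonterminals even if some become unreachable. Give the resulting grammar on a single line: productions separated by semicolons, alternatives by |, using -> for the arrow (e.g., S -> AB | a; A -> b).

Unit productions: S->Y, Y->Z.
Unit pairs (A ⇒* B via units): (S,Y), (S,Z), (Y,Z).
S: inherits non-unit rules of {S, Y, Z} → See | e | eS | h | hY.
Y: inherits non-unit rules of {Y, Z} → See | e | eS | h.
Z: inherits non-unit rules of {Z} → See | h.

S -> e | h | eS | hY | See; Y -> e | h | eS | See; Z -> h | See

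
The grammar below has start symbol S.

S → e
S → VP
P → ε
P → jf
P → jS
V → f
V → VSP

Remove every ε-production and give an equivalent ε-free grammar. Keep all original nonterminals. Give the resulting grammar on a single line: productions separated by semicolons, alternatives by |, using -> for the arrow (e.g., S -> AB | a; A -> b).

S -> V | e | VP; P -> jS | jf; V -> f | VS | VSP

Nullable set: {P}.
S -> VP: P nullable, giving V | VP.
Drop P -> ε.
V -> VSP: P nullable, giving VS | VSP.
Unchanged (no nullable symbols): S -> e; P -> jS; P -> jf; V -> f.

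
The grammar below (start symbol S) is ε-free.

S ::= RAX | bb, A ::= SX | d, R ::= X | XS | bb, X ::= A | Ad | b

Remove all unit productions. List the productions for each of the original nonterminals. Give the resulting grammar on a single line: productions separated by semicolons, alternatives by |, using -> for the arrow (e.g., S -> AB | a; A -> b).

Unit productions: R->X, X->A.
Unit pairs (A ⇒* B via units): (R,A), (R,X), (X,A).
S: inherits non-unit rules of {S} → RAX | bb.
A: inherits non-unit rules of {A} → SX | d.
R: inherits non-unit rules of {A, R, X} → Ad | SX | XS | b | bb | d.
X: inherits non-unit rules of {A, X} → Ad | SX | b | d.

S -> bb | RAX; A -> d | SX; R -> b | d | Ad | SX | XS | bb; X -> b | d | Ad | SX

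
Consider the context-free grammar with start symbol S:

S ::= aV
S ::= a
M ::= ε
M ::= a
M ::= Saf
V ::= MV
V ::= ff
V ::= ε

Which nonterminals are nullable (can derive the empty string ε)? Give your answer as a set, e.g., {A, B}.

{M, V}

Directly nullable (have an ε-rule): {M, V}.
Not nullable: S — each has a terminal in every rule's right-hand side or depends on a non-nullable symbol.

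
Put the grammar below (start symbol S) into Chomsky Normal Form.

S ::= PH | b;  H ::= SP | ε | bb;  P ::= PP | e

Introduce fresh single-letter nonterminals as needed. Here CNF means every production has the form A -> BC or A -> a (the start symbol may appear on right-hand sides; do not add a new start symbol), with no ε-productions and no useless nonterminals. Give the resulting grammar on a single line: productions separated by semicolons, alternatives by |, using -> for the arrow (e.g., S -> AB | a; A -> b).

S -> b | e | PH | PP; A -> b; H -> AA | SP; P -> e | PP

Nullable: {H}; after ε-elimination: S -> P | b | PH; H -> SP | bb; P -> e | PP.
After unit-elimination: S -> b | e | PH | PP; H -> SP | bb; P -> e | PP.
TERM: introduce A -> b and substitute in every rule of length ≥2.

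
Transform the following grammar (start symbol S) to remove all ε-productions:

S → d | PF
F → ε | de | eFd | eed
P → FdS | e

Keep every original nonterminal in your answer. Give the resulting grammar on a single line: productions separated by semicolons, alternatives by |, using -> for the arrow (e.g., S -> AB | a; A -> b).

S -> P | d | PF; F -> de | ed | eFd | eed; P -> e | dS | FdS

Nullable set: {F}.
S -> PF: F nullable, giving P | PF.
Drop F -> ε.
F -> eFd: F nullable, giving eFd | ed.
P -> FdS: F nullable, giving FdS | dS.
Unchanged (no nullable symbols): S -> d; F -> de; F -> eed; P -> e.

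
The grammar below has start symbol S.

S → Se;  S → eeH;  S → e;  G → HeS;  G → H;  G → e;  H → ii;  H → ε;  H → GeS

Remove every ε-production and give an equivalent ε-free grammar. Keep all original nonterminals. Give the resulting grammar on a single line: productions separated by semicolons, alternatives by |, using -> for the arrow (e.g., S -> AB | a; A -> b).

Nullable set: {G, H}.
S -> eeH: H nullable, giving ee | eeH.
G -> H: H nullable, giving H.
G -> HeS: H nullable, giving HeS | eS.
Drop H -> ε.
H -> GeS: G nullable, giving GeS | eS.
Unchanged (no nullable symbols): S -> Se; S -> e; G -> e; H -> ii.

S -> e | Se | ee | eeH; G -> H | e | eS | HeS; H -> eS | ii | GeS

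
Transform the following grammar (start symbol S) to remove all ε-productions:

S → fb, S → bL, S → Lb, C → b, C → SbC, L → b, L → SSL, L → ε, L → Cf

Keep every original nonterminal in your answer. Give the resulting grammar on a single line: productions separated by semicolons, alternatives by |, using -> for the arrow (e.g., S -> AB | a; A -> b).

S -> b | Lb | bL | fb; C -> b | SbC; L -> b | Cf | SS | SSL

Nullable set: {L}.
S -> Lb: L nullable, giving Lb | b.
S -> bL: L nullable, giving b | bL.
Drop L -> ε.
L -> SSL: L nullable, giving SS | SSL.
Unchanged (no nullable symbols): S -> fb; C -> SbC; C -> b; L -> Cf; L -> b.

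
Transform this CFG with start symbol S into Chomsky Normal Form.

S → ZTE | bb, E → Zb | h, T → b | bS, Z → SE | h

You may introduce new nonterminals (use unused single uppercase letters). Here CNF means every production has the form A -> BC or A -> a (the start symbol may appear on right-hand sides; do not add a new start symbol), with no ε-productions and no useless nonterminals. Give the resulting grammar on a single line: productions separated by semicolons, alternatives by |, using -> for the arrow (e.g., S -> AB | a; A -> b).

No ε-productions.
No unit productions to eliminate.
TERM: introduce A -> b and substitute in every rule of length ≥2.
BIN: S -> ZTE becomes S -> ZB, B -> TE.

S -> AA | ZB; A -> b; B -> TE; E -> h | ZA; T -> b | AS; Z -> h | SE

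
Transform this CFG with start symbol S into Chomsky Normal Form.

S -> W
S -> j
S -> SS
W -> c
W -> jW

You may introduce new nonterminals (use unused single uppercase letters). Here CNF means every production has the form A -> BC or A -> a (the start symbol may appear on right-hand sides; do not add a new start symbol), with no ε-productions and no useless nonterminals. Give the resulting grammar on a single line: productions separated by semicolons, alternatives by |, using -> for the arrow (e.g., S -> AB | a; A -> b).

S -> c | j | AW | SS; A -> j; W -> c | AW

No ε-productions.
After unit-elimination: S -> c | j | SS | jW; W -> c | jW.
TERM: introduce A -> j and substitute in every rule of length ≥2.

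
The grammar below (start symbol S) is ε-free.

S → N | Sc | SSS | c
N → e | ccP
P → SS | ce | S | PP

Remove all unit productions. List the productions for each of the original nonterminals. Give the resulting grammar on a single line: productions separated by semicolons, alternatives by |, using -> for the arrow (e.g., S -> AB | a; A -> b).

S -> c | e | Sc | SSS | ccP; N -> e | ccP; P -> c | e | PP | SS | Sc | ce | SSS | ccP

Unit productions: P->S, S->N.
Unit pairs (A ⇒* B via units): (P,N), (P,S), (S,N).
S: inherits non-unit rules of {N, S} → SSS | Sc | c | ccP | e.
N: inherits non-unit rules of {N} → ccP | e.
P: inherits non-unit rules of {N, P, S} → PP | SS | SSS | Sc | c | ccP | ce | e.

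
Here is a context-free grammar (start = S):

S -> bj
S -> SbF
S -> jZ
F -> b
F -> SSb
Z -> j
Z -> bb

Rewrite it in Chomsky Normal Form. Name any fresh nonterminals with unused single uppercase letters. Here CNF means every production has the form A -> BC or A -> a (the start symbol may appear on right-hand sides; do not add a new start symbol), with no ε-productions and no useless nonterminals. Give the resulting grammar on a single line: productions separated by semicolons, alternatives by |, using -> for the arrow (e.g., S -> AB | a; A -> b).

No ε-productions.
No unit productions to eliminate.
TERM: introduce A -> b, B -> j and substitute in every rule of length ≥2.
BIN: F -> SSA becomes F -> SC, C -> SA; S -> SAF becomes S -> SD, D -> AF.

S -> AB | BZ | SD; A -> b; B -> j; C -> SA; D -> AF; F -> b | SC; Z -> j | AA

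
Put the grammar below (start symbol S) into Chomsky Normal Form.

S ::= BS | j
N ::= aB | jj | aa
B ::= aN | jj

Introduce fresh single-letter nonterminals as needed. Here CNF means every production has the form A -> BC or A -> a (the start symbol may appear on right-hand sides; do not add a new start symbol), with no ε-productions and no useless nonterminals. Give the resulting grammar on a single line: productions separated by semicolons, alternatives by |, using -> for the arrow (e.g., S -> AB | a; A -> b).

No ε-productions.
No unit productions to eliminate.
TERM: introduce A -> a, C -> j and substitute in every rule of length ≥2.

S -> j | BS; A -> a; B -> AN | CC; C -> j; N -> AA | AB | CC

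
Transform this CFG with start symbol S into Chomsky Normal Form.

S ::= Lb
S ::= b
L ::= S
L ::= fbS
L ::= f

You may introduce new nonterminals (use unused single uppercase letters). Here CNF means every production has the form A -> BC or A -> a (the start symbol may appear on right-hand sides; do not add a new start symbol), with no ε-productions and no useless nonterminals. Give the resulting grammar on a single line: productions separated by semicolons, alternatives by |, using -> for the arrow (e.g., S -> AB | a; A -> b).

No ε-productions.
After unit-elimination: S -> b | Lb; L -> b | f | Lb | fbS.
TERM: introduce A -> b, B -> f and substitute in every rule of length ≥2.
BIN: L -> BAS becomes L -> BC, C -> AS.

S -> b | LA; A -> b; B -> f; C -> AS; L -> b | f | BC | LA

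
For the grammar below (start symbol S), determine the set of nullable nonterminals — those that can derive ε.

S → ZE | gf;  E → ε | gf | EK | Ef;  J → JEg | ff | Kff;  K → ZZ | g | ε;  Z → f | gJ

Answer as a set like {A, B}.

{E, K}

Directly nullable (have an ε-rule): {E, K}.
Not nullable: J, S, Z — each has a terminal in every rule's right-hand side or depends on a non-nullable symbol.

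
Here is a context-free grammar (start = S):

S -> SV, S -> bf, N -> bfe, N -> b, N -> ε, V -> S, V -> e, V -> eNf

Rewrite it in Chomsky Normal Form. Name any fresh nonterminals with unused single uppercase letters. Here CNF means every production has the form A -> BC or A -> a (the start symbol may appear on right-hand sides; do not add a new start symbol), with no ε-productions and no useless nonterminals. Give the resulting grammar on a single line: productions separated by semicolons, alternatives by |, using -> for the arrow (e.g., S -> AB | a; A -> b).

Nullable: {N}; after ε-elimination: S -> SV | bf; N -> b | bfe; V -> S | e | ef | eNf.
After unit-elimination: S -> SV | bf; N -> b | bfe; V -> e | SV | bf | ef | eNf.
TERM: introduce A -> b, C -> e, B -> f and substitute in every rule of length ≥2.
BIN: N -> ABC becomes N -> AD, D -> BC; V -> CNB becomes V -> CE, E -> NB.

S -> AB | SV; A -> b; B -> f; C -> e; D -> BC; E -> NB; N -> b | AD; V -> e | AB | CB | CE | SV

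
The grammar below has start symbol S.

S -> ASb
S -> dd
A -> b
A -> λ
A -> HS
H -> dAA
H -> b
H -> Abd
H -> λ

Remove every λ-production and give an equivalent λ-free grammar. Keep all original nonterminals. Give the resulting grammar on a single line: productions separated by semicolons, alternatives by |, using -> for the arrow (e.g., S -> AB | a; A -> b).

Nullable set: {A, H}.
S -> ASb: A nullable, giving ASb | Sb.
Drop A -> λ.
A -> HS: H nullable, giving HS | S.
Drop H -> λ.
H -> Abd: A nullable, giving Abd | bd.
H -> dAA: A, A nullable, giving d | dA | dAA.
Unchanged (no nullable symbols): S -> dd; A -> b; H -> b.

S -> Sb | dd | ASb; A -> S | b | HS; H -> b | d | bd | dA | Abd | dAA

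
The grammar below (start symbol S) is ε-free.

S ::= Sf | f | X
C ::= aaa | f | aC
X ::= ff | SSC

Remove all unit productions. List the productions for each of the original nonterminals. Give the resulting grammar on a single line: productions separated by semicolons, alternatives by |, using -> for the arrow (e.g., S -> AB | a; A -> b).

S -> f | Sf | ff | SSC; C -> f | aC | aaa; X -> ff | SSC

Unit productions: S->X.
Unit pairs (A ⇒* B via units): (S,X).
S: inherits non-unit rules of {S, X} → SSC | Sf | f | ff.
C: inherits non-unit rules of {C} → aC | aaa | f.
X: inherits non-unit rules of {X} → SSC | ff.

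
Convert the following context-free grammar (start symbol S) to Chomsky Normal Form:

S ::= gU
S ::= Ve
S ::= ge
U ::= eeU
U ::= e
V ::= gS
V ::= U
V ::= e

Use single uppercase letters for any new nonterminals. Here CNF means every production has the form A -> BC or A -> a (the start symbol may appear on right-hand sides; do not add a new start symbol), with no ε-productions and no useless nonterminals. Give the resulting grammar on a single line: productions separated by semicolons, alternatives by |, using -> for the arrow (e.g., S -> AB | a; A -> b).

S -> BA | BU | VA; A -> e; B -> g; C -> AU; D -> AU; U -> e | AC; V -> e | AD | BS

No ε-productions.
After unit-elimination: S -> Ve | gU | ge; U -> e | eeU; V -> e | gS | eeU.
TERM: introduce A -> e, B -> g and substitute in every rule of length ≥2.
BIN: U -> AAU becomes U -> AC, C -> AU; V -> AAU becomes V -> AD, D -> AU.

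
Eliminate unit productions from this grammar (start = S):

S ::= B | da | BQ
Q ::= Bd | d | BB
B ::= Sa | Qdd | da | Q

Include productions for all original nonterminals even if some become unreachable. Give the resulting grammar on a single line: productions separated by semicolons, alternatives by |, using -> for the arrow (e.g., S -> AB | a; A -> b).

S -> d | BB | BQ | Bd | Sa | da | Qdd; B -> d | BB | Bd | Sa | da | Qdd; Q -> d | BB | Bd

Unit productions: B->Q, S->B.
Unit pairs (A ⇒* B via units): (B,Q), (S,B), (S,Q).
S: inherits non-unit rules of {B, Q, S} → BB | BQ | Bd | Qdd | Sa | d | da.
B: inherits non-unit rules of {B, Q} → BB | Bd | Qdd | Sa | d | da.
Q: inherits non-unit rules of {Q} → BB | Bd | d.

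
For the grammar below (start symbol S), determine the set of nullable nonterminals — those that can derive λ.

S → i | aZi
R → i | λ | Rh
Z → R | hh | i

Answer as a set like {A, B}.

Directly nullable (have an ε-rule): {R}.
Z is nullable via Z -> R (every symbol on the right is already known nullable).
Not nullable: S — each has a terminal in every rule's right-hand side or depends on a non-nullable symbol.

{R, Z}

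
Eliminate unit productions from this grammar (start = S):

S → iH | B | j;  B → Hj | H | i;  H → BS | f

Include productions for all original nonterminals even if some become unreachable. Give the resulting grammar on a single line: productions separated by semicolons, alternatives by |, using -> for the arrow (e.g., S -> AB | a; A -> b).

S -> f | i | j | BS | Hj | iH; B -> f | i | BS | Hj; H -> f | BS

Unit productions: B->H, S->B.
Unit pairs (A ⇒* B via units): (B,H), (S,B), (S,H).
S: inherits non-unit rules of {B, H, S} → BS | Hj | f | i | iH | j.
B: inherits non-unit rules of {B, H} → BS | Hj | f | i.
H: inherits non-unit rules of {H} → BS | f.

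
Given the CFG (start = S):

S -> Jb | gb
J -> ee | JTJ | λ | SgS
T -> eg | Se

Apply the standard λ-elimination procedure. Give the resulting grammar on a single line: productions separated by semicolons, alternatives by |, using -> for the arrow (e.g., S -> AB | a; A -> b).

Nullable set: {J}.
S -> Jb: J nullable, giving Jb | b.
Drop J -> λ.
J -> JTJ: J, J nullable, giving JT | JTJ | T | TJ.
Unchanged (no nullable symbols): S -> gb; J -> SgS; J -> ee; T -> Se; T -> eg.

S -> b | Jb | gb; J -> T | JT | TJ | ee | JTJ | SgS; T -> Se | eg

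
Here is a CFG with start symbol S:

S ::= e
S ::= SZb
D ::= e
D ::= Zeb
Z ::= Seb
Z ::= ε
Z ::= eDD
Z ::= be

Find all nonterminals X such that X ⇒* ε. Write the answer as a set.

Directly nullable (have an ε-rule): {Z}.
Not nullable: D, S — each has a terminal in every rule's right-hand side or depends on a non-nullable symbol.

{Z}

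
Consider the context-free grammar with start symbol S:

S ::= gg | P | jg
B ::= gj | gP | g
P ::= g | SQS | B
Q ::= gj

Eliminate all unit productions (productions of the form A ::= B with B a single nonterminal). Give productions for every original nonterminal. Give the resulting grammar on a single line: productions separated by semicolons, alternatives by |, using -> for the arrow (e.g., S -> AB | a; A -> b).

Unit productions: P->B, S->P.
Unit pairs (A ⇒* B via units): (P,B), (S,B), (S,P).
S: inherits non-unit rules of {B, P, S} → SQS | g | gP | gg | gj | jg.
B: inherits non-unit rules of {B} → g | gP | gj.
P: inherits non-unit rules of {B, P} → SQS | g | gP | gj.
Q: inherits non-unit rules of {Q} → gj.

S -> g | gP | gg | gj | jg | SQS; B -> g | gP | gj; P -> g | gP | gj | SQS; Q -> gj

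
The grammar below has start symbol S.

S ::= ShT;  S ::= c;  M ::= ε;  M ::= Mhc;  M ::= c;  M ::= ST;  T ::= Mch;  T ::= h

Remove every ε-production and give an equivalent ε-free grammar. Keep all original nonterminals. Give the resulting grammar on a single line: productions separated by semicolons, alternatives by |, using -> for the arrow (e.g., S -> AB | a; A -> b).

Nullable set: {M}.
Drop M -> ε.
M -> Mhc: M nullable, giving Mhc | hc.
T -> Mch: M nullable, giving Mch | ch.
Unchanged (no nullable symbols): S -> ShT; S -> c; M -> ST; M -> c; T -> h.

S -> c | ShT; M -> c | ST | hc | Mhc; T -> h | ch | Mch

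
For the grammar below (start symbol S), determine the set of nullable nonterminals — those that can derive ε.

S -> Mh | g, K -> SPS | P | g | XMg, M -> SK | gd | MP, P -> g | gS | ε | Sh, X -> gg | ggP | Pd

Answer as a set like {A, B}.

Directly nullable (have an ε-rule): {P}.
K is nullable via K -> P (every symbol on the right is already known nullable).
Not nullable: M, S, X — each has a terminal in every rule's right-hand side or depends on a non-nullable symbol.

{K, P}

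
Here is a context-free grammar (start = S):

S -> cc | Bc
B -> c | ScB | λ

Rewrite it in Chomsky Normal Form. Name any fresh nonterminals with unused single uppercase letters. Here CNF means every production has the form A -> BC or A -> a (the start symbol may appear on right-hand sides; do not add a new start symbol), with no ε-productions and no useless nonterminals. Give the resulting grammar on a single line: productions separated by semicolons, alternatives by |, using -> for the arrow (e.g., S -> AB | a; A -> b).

S -> c | AA | BA; A -> c; B -> c | SA | SC; C -> AB

Nullable: {B}; after ε-elimination: S -> c | Bc | cc; B -> c | Sc | ScB.
No unit productions to eliminate.
TERM: introduce A -> c and substitute in every rule of length ≥2.
BIN: B -> SAB becomes B -> SC, C -> AB.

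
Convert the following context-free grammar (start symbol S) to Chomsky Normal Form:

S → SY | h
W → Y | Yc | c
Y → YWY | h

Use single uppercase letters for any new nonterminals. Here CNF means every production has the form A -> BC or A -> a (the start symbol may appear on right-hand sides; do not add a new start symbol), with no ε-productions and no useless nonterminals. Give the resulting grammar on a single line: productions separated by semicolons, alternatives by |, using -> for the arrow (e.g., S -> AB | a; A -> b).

S -> h | SY; A -> c; B -> WY; C -> WY; W -> c | h | YA | YB; Y -> h | YC

No ε-productions.
After unit-elimination: S -> h | SY; W -> c | h | Yc | YWY; Y -> h | YWY.
TERM: introduce A -> c and substitute in every rule of length ≥2.
BIN: W -> YWY becomes W -> YB, B -> WY; Y -> YWY becomes Y -> YC, C -> WY.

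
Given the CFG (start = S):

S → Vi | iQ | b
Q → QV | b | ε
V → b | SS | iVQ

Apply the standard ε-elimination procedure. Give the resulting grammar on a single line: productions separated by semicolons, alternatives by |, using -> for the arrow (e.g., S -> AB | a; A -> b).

S -> b | i | Vi | iQ; Q -> V | b | QV; V -> b | SS | iV | iVQ

Nullable set: {Q}.
S -> iQ: Q nullable, giving i | iQ.
Drop Q -> ε.
Q -> QV: Q nullable, giving QV | V.
V -> iVQ: Q nullable, giving iV | iVQ.
Unchanged (no nullable symbols): S -> Vi; S -> b; Q -> b; V -> SS; V -> b.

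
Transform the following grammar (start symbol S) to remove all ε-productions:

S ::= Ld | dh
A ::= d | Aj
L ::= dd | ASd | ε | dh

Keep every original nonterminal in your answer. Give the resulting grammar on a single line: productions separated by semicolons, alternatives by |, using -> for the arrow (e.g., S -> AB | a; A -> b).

Nullable set: {L}.
S -> Ld: L nullable, giving Ld | d.
Drop L -> ε.
Unchanged (no nullable symbols): S -> dh; A -> Aj; A -> d; L -> ASd; L -> dd; L -> dh.

S -> d | Ld | dh; A -> d | Aj; L -> dd | dh | ASd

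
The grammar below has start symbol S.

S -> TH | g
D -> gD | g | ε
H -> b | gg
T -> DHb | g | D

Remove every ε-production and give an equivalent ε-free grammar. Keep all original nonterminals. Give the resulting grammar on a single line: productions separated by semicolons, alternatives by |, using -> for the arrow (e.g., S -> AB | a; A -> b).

Nullable set: {D, T}.
S -> TH: T nullable, giving H | TH.
Drop D -> ε.
D -> gD: D nullable, giving g | gD.
T -> D: D nullable, giving D.
T -> DHb: D nullable, giving DHb | Hb.
Unchanged (no nullable symbols): S -> g; D -> g; H -> b; H -> gg; T -> g.

S -> H | g | TH; D -> g | gD; H -> b | gg; T -> D | g | Hb | DHb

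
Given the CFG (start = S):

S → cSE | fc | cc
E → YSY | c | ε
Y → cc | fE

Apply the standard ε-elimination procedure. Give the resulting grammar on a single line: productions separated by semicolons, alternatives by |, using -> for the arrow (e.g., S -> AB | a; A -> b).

S -> cS | cc | fc | cSE; E -> c | YSY; Y -> f | cc | fE

Nullable set: {E}.
S -> cSE: E nullable, giving cS | cSE.
Drop E -> ε.
Y -> fE: E nullable, giving f | fE.
Unchanged (no nullable symbols): S -> cc; S -> fc; E -> YSY; E -> c; Y -> cc.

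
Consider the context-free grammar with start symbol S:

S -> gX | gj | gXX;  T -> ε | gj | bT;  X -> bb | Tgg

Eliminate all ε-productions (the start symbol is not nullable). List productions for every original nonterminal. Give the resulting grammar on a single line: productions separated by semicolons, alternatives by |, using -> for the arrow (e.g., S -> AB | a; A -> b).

Nullable set: {T}.
Drop T -> ε.
T -> bT: T nullable, giving b | bT.
X -> Tgg: T nullable, giving Tgg | gg.
Unchanged (no nullable symbols): S -> gX; S -> gXX; S -> gj; T -> gj; X -> bb.

S -> gX | gj | gXX; T -> b | bT | gj; X -> bb | gg | Tgg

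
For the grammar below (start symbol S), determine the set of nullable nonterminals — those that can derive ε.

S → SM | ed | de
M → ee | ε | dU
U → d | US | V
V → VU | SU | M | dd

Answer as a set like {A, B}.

{M, U, V}

Directly nullable (have an ε-rule): {M}.
V is nullable via V -> M (every symbol on the right is already known nullable).
U is nullable via U -> V (every symbol on the right is already known nullable).
Not nullable: S — each has a terminal in every rule's right-hand side or depends on a non-nullable symbol.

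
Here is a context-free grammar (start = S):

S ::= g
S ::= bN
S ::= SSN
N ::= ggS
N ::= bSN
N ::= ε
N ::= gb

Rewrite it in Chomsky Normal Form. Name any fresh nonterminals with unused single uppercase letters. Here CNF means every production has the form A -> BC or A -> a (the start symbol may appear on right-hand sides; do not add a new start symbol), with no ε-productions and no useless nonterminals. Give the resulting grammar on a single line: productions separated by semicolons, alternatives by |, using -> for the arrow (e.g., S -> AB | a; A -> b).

Nullable: {N}; after ε-elimination: S -> b | g | SS | bN | SSN; N -> bS | gb | bSN | ggS.
No unit productions to eliminate.
TERM: introduce A -> b, B -> g and substitute in every rule of length ≥2.
BIN: N -> ASN becomes N -> AC, C -> SN; N -> BBS becomes N -> BD, D -> BS; S -> SSN becomes S -> SE, E -> SN.

S -> b | g | AN | SE | SS; A -> b; B -> g; C -> SN; D -> BS; E -> SN; N -> AC | AS | BA | BD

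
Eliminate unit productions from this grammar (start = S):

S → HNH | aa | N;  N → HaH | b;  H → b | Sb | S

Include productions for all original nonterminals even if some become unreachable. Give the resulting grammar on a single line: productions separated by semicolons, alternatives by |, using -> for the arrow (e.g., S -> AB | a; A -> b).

S -> b | aa | HNH | HaH; H -> b | Sb | aa | HNH | HaH; N -> b | HaH

Unit productions: H->S, S->N.
Unit pairs (A ⇒* B via units): (H,N), (H,S), (S,N).
S: inherits non-unit rules of {N, S} → HNH | HaH | aa | b.
H: inherits non-unit rules of {H, N, S} → HNH | HaH | Sb | aa | b.
N: inherits non-unit rules of {N} → HaH | b.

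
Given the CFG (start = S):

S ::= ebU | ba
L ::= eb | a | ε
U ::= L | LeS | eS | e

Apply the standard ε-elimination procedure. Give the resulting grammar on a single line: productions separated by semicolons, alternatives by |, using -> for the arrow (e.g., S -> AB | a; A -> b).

S -> ba | eb | ebU; L -> a | eb; U -> L | e | eS | LeS

Nullable set: {L, U}.
S -> ebU: U nullable, giving eb | ebU.
Drop L -> ε.
U -> L: L nullable, giving L.
U -> LeS: L nullable, giving LeS | eS.
Unchanged (no nullable symbols): S -> ba; L -> a; L -> eb; U -> e; U -> eS.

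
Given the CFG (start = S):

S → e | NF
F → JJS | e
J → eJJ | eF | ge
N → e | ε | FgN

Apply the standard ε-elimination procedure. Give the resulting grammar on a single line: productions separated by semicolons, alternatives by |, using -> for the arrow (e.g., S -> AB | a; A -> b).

Nullable set: {N}.
S -> NF: N nullable, giving F | NF.
Drop N -> ε.
N -> FgN: N nullable, giving Fg | FgN.
Unchanged (no nullable symbols): S -> e; F -> JJS; F -> e; J -> eF; J -> eJJ; J -> ge; N -> e.

S -> F | e | NF; F -> e | JJS; J -> eF | ge | eJJ; N -> e | Fg | FgN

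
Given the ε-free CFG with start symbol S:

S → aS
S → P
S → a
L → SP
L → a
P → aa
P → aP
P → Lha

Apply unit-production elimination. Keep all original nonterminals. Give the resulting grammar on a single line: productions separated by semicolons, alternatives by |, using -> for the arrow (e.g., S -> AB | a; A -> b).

Unit productions: S->P.
Unit pairs (A ⇒* B via units): (S,P).
S: inherits non-unit rules of {P, S} → Lha | a | aP | aS | aa.
L: inherits non-unit rules of {L} → SP | a.
P: inherits non-unit rules of {P} → Lha | aP | aa.

S -> a | aP | aS | aa | Lha; L -> a | SP; P -> aP | aa | Lha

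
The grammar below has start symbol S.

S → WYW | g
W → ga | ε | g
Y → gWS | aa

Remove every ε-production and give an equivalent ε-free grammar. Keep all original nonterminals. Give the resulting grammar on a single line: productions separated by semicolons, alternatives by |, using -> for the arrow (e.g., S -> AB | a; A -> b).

Nullable set: {W}.
S -> WYW: W, W nullable, giving WY | WYW | Y | YW.
Drop W -> ε.
Y -> gWS: W nullable, giving gS | gWS.
Unchanged (no nullable symbols): S -> g; W -> g; W -> ga; Y -> aa.

S -> Y | g | WY | YW | WYW; W -> g | ga; Y -> aa | gS | gWS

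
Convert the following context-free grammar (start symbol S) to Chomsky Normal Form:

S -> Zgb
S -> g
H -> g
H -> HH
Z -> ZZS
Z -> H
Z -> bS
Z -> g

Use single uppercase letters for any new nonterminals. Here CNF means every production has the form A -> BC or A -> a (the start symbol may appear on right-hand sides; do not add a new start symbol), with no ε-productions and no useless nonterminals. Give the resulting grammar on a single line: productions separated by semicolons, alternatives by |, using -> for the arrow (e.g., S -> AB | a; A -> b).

No ε-productions.
After unit-elimination: S -> g | Zgb; H -> g | HH; Z -> g | HH | bS | ZZS.
TERM: introduce B -> b, A -> g and substitute in every rule of length ≥2.
BIN: S -> ZAB becomes S -> ZC, C -> AB; Z -> ZZS becomes Z -> ZD, D -> ZS.

S -> g | ZC; A -> g; B -> b; C -> AB; D -> ZS; H -> g | HH; Z -> g | BS | HH | ZD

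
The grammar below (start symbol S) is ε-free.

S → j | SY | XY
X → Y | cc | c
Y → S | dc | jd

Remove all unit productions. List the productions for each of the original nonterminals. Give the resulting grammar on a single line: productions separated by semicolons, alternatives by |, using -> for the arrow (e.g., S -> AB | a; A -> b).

Unit productions: X->Y, Y->S.
Unit pairs (A ⇒* B via units): (X,S), (X,Y), (Y,S).
S: inherits non-unit rules of {S} → SY | XY | j.
X: inherits non-unit rules of {S, X, Y} → SY | XY | c | cc | dc | j | jd.
Y: inherits non-unit rules of {S, Y} → SY | XY | dc | j | jd.

S -> j | SY | XY; X -> c | j | SY | XY | cc | dc | jd; Y -> j | SY | XY | dc | jd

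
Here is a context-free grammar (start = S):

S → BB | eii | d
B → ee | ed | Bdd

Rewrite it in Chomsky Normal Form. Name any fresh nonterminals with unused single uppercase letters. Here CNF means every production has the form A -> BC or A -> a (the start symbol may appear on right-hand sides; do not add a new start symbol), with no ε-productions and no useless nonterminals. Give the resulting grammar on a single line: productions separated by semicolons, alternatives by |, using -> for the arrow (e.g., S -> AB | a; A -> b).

No ε-productions.
No unit productions to eliminate.
TERM: introduce A -> d, C -> e, D -> i and substitute in every rule of length ≥2.
BIN: B -> BAA becomes B -> BE, E -> AA; S -> CDD becomes S -> CF, F -> DD.

S -> d | BB | CF; A -> d; B -> BE | CA | CC; C -> e; D -> i; E -> AA; F -> DD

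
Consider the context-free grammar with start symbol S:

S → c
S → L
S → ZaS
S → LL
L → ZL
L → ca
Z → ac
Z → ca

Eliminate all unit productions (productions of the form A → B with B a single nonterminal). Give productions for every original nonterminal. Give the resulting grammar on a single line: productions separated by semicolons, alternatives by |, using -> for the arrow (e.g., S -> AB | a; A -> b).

Unit productions: S->L.
Unit pairs (A ⇒* B via units): (S,L).
S: inherits non-unit rules of {L, S} → LL | ZL | ZaS | c | ca.
L: inherits non-unit rules of {L} → ZL | ca.
Z: inherits non-unit rules of {Z} → ac | ca.

S -> c | LL | ZL | ca | ZaS; L -> ZL | ca; Z -> ac | ca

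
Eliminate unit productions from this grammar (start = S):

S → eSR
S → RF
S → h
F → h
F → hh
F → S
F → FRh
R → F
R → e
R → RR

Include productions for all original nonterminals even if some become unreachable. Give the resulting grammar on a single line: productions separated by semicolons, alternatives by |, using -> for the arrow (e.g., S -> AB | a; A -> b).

S -> h | RF | eSR; F -> h | RF | hh | FRh | eSR; R -> e | h | RF | RR | hh | FRh | eSR

Unit productions: F->S, R->F.
Unit pairs (A ⇒* B via units): (F,S), (R,F), (R,S).
S: inherits non-unit rules of {S} → RF | eSR | h.
F: inherits non-unit rules of {F, S} → FRh | RF | eSR | h | hh.
R: inherits non-unit rules of {F, R, S} → FRh | RF | RR | e | eSR | h | hh.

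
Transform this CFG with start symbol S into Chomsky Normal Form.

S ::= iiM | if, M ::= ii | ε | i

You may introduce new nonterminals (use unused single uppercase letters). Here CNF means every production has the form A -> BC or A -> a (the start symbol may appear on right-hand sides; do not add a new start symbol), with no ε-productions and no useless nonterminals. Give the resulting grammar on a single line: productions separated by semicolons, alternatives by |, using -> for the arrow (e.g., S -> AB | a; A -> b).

Nullable: {M}; after ε-elimination: S -> if | ii | iiM; M -> i | ii.
No unit productions to eliminate.
TERM: introduce B -> f, A -> i and substitute in every rule of length ≥2.
BIN: S -> AAM becomes S -> AC, C -> AM.

S -> AA | AB | AC; A -> i; B -> f; C -> AM; M -> i | AA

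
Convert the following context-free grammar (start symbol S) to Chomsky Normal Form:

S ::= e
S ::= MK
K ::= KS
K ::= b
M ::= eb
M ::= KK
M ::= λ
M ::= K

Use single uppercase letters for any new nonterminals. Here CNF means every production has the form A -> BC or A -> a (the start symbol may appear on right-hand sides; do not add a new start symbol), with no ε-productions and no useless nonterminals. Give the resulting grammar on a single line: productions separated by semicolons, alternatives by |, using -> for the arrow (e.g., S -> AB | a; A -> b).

S -> b | e | KS | MK; A -> e; B -> b; K -> b | KS; M -> b | AB | KK | KS

Nullable: {M}; after ε-elimination: S -> K | e | MK; K -> b | KS; M -> K | KK | eb.
After unit-elimination: S -> b | e | KS | MK; K -> b | KS; M -> b | KK | KS | eb.
TERM: introduce B -> b, A -> e and substitute in every rule of length ≥2.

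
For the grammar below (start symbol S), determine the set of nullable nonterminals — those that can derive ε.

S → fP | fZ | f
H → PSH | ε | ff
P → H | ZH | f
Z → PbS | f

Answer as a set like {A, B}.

Directly nullable (have an ε-rule): {H}.
P is nullable via P -> H (every symbol on the right is already known nullable).
Not nullable: S, Z — each has a terminal in every rule's right-hand side or depends on a non-nullable symbol.

{H, P}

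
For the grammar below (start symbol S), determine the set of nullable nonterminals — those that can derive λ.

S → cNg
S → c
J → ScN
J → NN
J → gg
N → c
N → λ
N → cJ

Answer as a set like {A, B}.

Directly nullable (have an ε-rule): {N}.
J is nullable via J -> NN (every symbol on the right is already known nullable).
Not nullable: S — each has a terminal in every rule's right-hand side or depends on a non-nullable symbol.

{J, N}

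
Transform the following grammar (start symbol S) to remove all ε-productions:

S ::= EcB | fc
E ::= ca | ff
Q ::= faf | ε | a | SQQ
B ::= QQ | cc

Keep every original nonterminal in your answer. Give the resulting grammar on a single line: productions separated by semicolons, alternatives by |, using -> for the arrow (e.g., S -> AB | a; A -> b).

Nullable set: {B, Q}.
S -> EcB: B nullable, giving Ec | EcB.
B -> QQ: Q, Q nullable, giving Q | QQ.
Drop Q -> ε.
Q -> SQQ: Q, Q nullable, giving S | SQ | SQQ.
Unchanged (no nullable symbols): S -> fc; B -> cc; E -> ca; E -> ff; Q -> a; Q -> faf.

S -> Ec | fc | EcB; B -> Q | QQ | cc; E -> ca | ff; Q -> S | a | SQ | SQQ | faf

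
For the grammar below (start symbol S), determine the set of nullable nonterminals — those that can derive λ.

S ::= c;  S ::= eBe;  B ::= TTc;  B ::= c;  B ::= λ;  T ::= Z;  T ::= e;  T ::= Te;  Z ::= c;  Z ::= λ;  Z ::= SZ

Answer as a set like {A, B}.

Directly nullable (have an ε-rule): {B, Z}.
T is nullable via T -> Z (every symbol on the right is already known nullable).
Not nullable: S — each has a terminal in every rule's right-hand side or depends on a non-nullable symbol.

{B, T, Z}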